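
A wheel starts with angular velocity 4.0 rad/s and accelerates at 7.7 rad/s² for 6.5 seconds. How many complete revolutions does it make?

θ = ω₀t + ½αt² = 4.0×6.5 + ½×7.7×6.5² = 188.6625 rad
Total revolutions = θ/(2π) = 188.6625/(2π) = 30.03
Complete revolutions = ⌊30.03⌋ = 30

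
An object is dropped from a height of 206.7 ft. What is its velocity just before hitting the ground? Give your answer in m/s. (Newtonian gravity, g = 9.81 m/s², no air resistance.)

h = 206.7 ft × 0.3048 = 63.0022 m
v = √(2gh) = √(2 × 9.81 × 63.0022) = 35.16 m/s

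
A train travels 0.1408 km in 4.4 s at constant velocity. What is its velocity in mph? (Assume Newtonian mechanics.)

d = 0.1408 km × 1000.0 = 140.8 m
v = d / t = 140.8 / 4.4 = 32.0 m/s
v = 32.0 m/s / 0.44704 = 71.58 mph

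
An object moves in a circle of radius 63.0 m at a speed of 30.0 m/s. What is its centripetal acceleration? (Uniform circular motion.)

a_c = v²/r = 30.0²/63.0 = 900.0/63.0 = 14.29 m/s²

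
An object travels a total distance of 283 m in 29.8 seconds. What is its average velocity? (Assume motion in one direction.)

v_avg = Δd / Δt = 283 / 29.8 = 9.5 m/s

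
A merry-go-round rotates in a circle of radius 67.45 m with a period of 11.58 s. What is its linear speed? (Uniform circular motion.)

v = 2πr/T = 2π×67.45/11.58 = 36.6 m/s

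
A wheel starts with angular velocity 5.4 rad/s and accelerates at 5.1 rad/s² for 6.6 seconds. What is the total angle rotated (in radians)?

θ = ω₀t + ½αt² = 5.4×6.6 + ½×5.1×6.6² = 146.72 rad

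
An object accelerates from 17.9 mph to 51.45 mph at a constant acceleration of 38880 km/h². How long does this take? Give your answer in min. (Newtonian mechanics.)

v₀ = 17.9 mph × 0.44704 = 8.00202 m/s
v = 51.45 mph × 0.44704 = 23.0002 m/s
a = 38880 km/h² × 7.716049382716049e-05 = 3.0 m/s²
t = (v - v₀) / a = (23.0002 - 8.00202) / 3.0 = 4.99939 s
t = 4.99939 s / 60.0 = 0.08332 min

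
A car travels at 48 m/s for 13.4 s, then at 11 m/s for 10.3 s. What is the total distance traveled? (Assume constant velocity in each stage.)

d₁ = v₁t₁ = 48 × 13.4 = 643.2 m
d₂ = v₂t₂ = 11 × 10.3 = 113.3 m
d_total = 643.2 + 113.3 = 756.5 m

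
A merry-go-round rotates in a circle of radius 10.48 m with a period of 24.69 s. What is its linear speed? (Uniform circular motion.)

v = 2πr/T = 2π×10.48/24.69 = 2.67 m/s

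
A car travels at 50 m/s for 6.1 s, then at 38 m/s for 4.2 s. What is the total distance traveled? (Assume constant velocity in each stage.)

d₁ = v₁t₁ = 50 × 6.1 = 305.0 m
d₂ = v₂t₂ = 38 × 4.2 = 159.6 m
d_total = 305.0 + 159.6 = 464.6 m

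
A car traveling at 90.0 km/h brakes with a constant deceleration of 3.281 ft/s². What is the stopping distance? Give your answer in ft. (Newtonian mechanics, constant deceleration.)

v₀ = 90.0 km/h × 0.2777777777777778 = 25.0 m/s
a = 3.281 ft/s² × 0.3048 = 1.00005 m/s²
d = v₀² / (2a) = 25.0² / (2 × 1.00005) = 625.0 / 2.0001 = 312.484 m
d = 312.484 m / 0.3048 = 1025 ft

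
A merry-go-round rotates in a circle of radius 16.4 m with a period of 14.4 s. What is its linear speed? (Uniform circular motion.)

v = 2πr/T = 2π×16.4/14.4 = 7.16 m/s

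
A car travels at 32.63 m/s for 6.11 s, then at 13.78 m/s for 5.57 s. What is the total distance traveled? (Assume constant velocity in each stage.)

d₁ = v₁t₁ = 32.63 × 6.11 = 199.3693 m
d₂ = v₂t₂ = 13.78 × 5.57 = 76.7546 m
d_total = 199.3693 + 76.7546 = 276.12 m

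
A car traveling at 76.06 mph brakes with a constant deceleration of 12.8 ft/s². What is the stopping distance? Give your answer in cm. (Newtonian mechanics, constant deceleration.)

v₀ = 76.06 mph × 0.44704 = 34.0019 m/s
a = 12.8 ft/s² × 0.3048 = 3.90144 m/s²
d = v₀² / (2a) = 34.0019² / (2 × 3.90144) = 1156.13 / 7.80288 = 148.167 m
d = 148.167 m / 0.01 = 14820 cm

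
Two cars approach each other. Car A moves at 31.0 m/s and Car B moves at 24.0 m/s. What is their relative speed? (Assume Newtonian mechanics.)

v_rel = v_A + v_B = 31.0 + 24.0 = 55.0 m/s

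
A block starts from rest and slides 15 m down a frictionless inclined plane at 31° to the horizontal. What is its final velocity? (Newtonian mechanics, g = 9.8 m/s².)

a = g sin(θ) = 9.8 × sin(31°) = 5.0474 m/s²
v = √(2ad) = √(2 × 5.0474 × 15) = 12.31 m/s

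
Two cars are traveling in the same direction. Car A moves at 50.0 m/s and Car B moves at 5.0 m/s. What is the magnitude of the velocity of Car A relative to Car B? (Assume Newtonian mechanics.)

v_rel = |v_A - v_B| = |50.0 - 5.0| = 45.0 m/s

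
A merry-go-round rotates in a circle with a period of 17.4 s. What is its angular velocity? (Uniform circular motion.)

ω = 2π/T = 2π/17.4 = 0.3611 rad/s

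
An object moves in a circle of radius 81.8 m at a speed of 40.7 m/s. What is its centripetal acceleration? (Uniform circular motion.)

a_c = v²/r = 40.7²/81.8 = 1656.49/81.8 = 20.25 m/s²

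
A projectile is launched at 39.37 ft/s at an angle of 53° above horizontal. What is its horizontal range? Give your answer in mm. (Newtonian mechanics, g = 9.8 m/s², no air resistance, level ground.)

v₀ = 39.37 ft/s × 0.3048 = 12.0 m/s
R = v₀² × sin(2θ) / g = 12.0² × sin(2 × 53°) / 9.8 = 144.0 × 0.961262 / 9.8 = 14.1247 m
R = 14.1247 m / 0.001 = 14120 mm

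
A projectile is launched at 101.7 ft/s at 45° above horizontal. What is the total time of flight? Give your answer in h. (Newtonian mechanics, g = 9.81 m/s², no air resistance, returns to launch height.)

v₀ = 101.7 ft/s × 0.3048 = 30.9982 m/s
T = 2 × v₀ × sin(θ) / g = 2 × 30.9982 × sin(45°) / 9.81 = 2 × 30.9982 × 0.707107 / 9.81 = 4.46871 s
T = 4.46871 s / 3600.0 = 0.001241 h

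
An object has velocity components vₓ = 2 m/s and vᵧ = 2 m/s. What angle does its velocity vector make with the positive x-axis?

θ = arctan(vᵧ/vₓ) = arctan(2/2) = 45.0°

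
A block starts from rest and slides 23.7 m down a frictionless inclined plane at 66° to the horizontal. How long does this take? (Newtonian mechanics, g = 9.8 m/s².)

a = g sin(θ) = 9.8 × sin(66°) = 8.9527 m/s²
t = √(2d/a) = √(2 × 23.7 / 8.9527) = 2.3 s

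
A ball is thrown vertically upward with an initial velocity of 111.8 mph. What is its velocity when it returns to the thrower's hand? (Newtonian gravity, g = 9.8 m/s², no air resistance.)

By conservation of energy (no air resistance), the ball returns to the throw height with the same speed as launch, but directed downward.
|v_ground| = v₀ = 111.8 mph
v_ground = 111.8 mph (downward)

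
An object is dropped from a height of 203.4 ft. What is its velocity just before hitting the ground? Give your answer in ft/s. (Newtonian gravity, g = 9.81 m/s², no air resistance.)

h = 203.4 ft × 0.3048 = 61.9963 m
v = √(2gh) = √(2 × 9.81 × 61.9963) = 34.8765 m/s
v = 34.8765 m/s / 0.3048 = 114.4 ft/s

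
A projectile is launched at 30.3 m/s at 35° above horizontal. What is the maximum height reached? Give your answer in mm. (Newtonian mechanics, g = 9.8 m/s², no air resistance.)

H = v₀² × sin²(θ) / (2g) = 30.3² × sin(35°)² / (2 × 9.8) = 918.09 × 0.32899 / 19.6 = 15.4103 m
H = 15.4103 m / 0.001 = 15410 mm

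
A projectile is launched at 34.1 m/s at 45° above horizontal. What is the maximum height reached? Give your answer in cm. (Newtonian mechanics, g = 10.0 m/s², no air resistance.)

H = v₀² × sin²(θ) / (2g) = 34.1² × sin(45°)² / (2 × 10.0) = 1162.81 × 0.5 / 20.0 = 29.0702 m
H = 29.0702 m / 0.01 = 2907 cm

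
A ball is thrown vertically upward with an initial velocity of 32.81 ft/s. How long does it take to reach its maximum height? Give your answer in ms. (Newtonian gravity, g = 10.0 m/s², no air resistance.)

v₀ = 32.81 ft/s × 0.3048 = 10.0005 m/s
t_up = v₀ / g = 10.0005 / 10.0 = 1.00005 s
t_up = 1.00005 s / 0.001 = 1000 ms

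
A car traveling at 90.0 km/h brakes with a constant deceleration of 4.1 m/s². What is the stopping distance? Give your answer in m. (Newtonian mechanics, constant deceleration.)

v₀ = 90.0 km/h × 0.2777777777777778 = 25.0 m/s
d = v₀² / (2a) = 25.0² / (2 × 4.1) = 625.0 / 8.2 = 76.22 m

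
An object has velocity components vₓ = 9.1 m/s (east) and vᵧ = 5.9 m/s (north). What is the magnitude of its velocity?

|v| = √(vₓ² + vᵧ²) = √(9.1² + 5.9²) = √(117.62) = 10.85 m/s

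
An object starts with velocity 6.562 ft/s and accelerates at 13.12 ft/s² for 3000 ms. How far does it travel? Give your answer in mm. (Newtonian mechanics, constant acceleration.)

v₀ = 6.562 ft/s × 0.3048 = 2.0001 m/s
a = 13.12 ft/s² × 0.3048 = 3.99898 m/s²
t = 3000 ms × 0.001 = 3.0 s
d = v₀ × t + ½ × a × t² = 2.0001 × 3.0 + 0.5 × 3.99898 × 3.0² = 23.9957 m
d = 23.9957 m / 0.001 = 24000 mm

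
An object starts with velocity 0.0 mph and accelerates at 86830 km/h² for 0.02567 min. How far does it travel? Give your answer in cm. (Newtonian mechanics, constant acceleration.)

v₀ = 0.0 mph × 0.44704 = 0.0 m/s
a = 86830 km/h² × 7.716049382716049e-05 = 6.69985 m/s²
t = 0.02567 min × 60.0 = 1.5402 s
d = v₀ × t + ½ × a × t² = 0.0 × 1.5402 + 0.5 × 6.69985 × 1.5402² = 7.94675 m
d = 7.94675 m / 0.01 = 794.7 cm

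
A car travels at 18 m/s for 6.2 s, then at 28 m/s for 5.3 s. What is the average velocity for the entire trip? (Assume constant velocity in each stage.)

d₁ = v₁t₁ = 18 × 6.2 = 111.6 m
d₂ = v₂t₂ = 28 × 5.3 = 148.4 m
d_total = 260.0 m, t_total = 11.5 s
v_avg = d_total/t_total = 260.0/11.5 = 22.61 m/s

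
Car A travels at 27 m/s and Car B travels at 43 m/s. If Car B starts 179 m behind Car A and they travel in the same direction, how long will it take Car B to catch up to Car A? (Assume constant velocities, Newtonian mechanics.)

Relative speed: v_rel = 43 - 27 = 16 m/s
Time to catch: t = d₀/v_rel = 179/16 = 11.19 s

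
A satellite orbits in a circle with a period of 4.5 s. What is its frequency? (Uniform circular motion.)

f = 1/T = 1/4.5 = 0.2222 Hz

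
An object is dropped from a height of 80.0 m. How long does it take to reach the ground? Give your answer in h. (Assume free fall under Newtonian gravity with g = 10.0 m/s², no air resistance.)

t = √(2h/g) = √(2 × 80.0 / 10.0) = 4.0 s
t = 4.0 s / 3600.0 = 0.001111 h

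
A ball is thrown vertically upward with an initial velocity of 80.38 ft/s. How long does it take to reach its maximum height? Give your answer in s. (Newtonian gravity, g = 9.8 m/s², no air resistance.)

v₀ = 80.38 ft/s × 0.3048 = 24.4998 m/s
t_up = v₀ / g = 24.4998 / 9.8 = 2.5 s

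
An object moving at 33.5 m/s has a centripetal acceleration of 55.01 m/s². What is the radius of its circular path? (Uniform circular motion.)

r = v²/a_c = 33.5²/55.01 = 20.4 m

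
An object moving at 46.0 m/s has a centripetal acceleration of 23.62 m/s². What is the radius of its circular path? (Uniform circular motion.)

r = v²/a_c = 46.0²/23.62 = 89.59 m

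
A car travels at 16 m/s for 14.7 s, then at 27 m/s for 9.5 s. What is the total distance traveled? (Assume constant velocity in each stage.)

d₁ = v₁t₁ = 16 × 14.7 = 235.2 m
d₂ = v₂t₂ = 27 × 9.5 = 256.5 m
d_total = 235.2 + 256.5 = 491.7 m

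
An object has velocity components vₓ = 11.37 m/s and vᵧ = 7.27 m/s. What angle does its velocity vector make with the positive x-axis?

θ = arctan(vᵧ/vₓ) = arctan(7.27/11.37) = 32.59°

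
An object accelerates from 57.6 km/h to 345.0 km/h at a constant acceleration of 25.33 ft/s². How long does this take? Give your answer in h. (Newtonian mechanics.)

v₀ = 57.6 km/h × 0.2777777777777778 = 16.0 m/s
v = 345.0 km/h × 0.2777777777777778 = 95.8333 m/s
a = 25.33 ft/s² × 0.3048 = 7.72058 m/s²
t = (v - v₀) / a = (95.8333 - 16.0) / 7.72058 = 10.3403 s
t = 10.3403 s / 3600.0 = 0.002872 h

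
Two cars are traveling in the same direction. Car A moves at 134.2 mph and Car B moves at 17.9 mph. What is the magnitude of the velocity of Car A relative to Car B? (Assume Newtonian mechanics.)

v_rel = |v_A - v_B| = |134.2 - 17.9| = 116.3 mph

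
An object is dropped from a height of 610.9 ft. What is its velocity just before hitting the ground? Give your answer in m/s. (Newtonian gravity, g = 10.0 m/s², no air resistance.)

h = 610.9 ft × 0.3048 = 186.202 m
v = √(2gh) = √(2 × 10.0 × 186.202) = 61.02 m/s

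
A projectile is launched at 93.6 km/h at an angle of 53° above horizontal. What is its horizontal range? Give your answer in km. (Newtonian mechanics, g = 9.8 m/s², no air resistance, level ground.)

v₀ = 93.6 km/h × 0.2777777777777778 = 26.0 m/s
R = v₀² × sin(2θ) / g = 26.0² × sin(2 × 53°) / 9.8 = 676.0 × 0.961262 / 9.8 = 66.3075 m
R = 66.3075 m / 1000.0 = 0.06631 km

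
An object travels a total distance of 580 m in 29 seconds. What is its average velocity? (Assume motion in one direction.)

v_avg = Δd / Δt = 580 / 29 = 20.0 m/s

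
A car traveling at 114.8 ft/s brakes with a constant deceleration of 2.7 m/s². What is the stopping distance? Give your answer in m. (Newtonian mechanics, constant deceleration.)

v₀ = 114.8 ft/s × 0.3048 = 34.991 m/s
d = v₀² / (2a) = 34.991² / (2 × 2.7) = 1224.37 / 5.4 = 226.7 m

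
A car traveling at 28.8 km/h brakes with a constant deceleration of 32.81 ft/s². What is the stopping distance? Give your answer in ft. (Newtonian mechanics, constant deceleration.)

v₀ = 28.8 km/h × 0.2777777777777778 = 8.0 m/s
a = 32.81 ft/s² × 0.3048 = 10.0005 m/s²
d = v₀² / (2a) = 8.0² / (2 × 10.0005) = 64.0 / 20.001 = 3.19984 m
d = 3.19984 m / 0.3048 = 10.5 ft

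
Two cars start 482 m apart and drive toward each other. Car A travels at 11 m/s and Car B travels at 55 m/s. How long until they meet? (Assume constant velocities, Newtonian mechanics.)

Combined speed: v_combined = 11 + 55 = 66 m/s
Time to meet: t = d/v_combined = 482/66 = 7.3 s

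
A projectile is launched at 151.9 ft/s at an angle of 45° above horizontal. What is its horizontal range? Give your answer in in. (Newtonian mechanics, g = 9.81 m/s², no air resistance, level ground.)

v₀ = 151.9 ft/s × 0.3048 = 46.2991 m/s
R = v₀² × sin(2θ) / g = 46.2991² × sin(2 × 45°) / 9.81 = 2143.61 × 1.0 / 9.81 = 218.513 m
R = 218.513 m / 0.0254 = 8603 in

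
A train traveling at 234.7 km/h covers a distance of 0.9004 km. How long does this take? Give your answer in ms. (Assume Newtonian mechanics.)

d = 0.9004 km × 1000.0 = 900.4 m
v = 234.7 km/h × 0.2777777777777778 = 65.1944 m/s
t = d / v = 900.4 / 65.1944 = 13.811 s
t = 13.811 s / 0.001 = 13810 ms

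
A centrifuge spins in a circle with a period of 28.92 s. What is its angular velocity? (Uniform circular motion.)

ω = 2π/T = 2π/28.92 = 0.2173 rad/s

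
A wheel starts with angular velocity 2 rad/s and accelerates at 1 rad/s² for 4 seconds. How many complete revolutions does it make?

θ = ω₀t + ½αt² = 2×4 + ½×1×4² = 16.0 rad
Total revolutions = θ/(2π) = 16.0/(2π) = 2.55
Complete revolutions = ⌊2.55⌋ = 2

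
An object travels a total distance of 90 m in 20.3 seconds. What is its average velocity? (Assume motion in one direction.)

v_avg = Δd / Δt = 90 / 20.3 = 4.43 m/s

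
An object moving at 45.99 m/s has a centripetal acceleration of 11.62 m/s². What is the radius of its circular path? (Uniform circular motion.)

r = v²/a_c = 45.99²/11.62 = 182.02 m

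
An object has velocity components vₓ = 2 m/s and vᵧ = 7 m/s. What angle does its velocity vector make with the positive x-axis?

θ = arctan(vᵧ/vₓ) = arctan(7/2) = 74.05°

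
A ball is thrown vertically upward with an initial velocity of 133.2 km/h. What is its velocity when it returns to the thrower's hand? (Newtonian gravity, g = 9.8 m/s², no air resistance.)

By conservation of energy (no air resistance), the ball returns to the throw height with the same speed as launch, but directed downward.
|v_ground| = v₀ = 133.2 km/h
v_ground = 133.2 km/h (downward)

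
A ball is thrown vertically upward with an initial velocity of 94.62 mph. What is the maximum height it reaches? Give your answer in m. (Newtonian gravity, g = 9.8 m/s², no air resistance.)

v₀ = 94.62 mph × 0.44704 = 42.2989 m/s
h_max = v₀² / (2g) = 42.2989² / (2 × 9.8) = 1789.2 / 19.6 = 91.29 m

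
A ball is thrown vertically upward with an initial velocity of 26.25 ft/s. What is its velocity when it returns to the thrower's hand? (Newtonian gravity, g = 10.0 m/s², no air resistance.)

By conservation of energy (no air resistance), the ball returns to the throw height with the same speed as launch, but directed downward.
|v_ground| = v₀ = 26.25 ft/s
v_ground = 26.25 ft/s (downward)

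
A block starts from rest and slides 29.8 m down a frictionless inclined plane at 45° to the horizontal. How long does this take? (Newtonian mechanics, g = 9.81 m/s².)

a = g sin(θ) = 9.81 × sin(45°) = 6.9367 m/s²
t = √(2d/a) = √(2 × 29.8 / 6.9367) = 2.93 s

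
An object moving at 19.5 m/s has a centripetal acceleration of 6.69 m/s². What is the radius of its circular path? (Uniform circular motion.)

r = v²/a_c = 19.5²/6.69 = 56.84 m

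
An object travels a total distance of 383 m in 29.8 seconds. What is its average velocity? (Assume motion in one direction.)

v_avg = Δd / Δt = 383 / 29.8 = 12.85 m/s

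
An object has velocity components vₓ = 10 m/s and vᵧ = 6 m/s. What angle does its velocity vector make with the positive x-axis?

θ = arctan(vᵧ/vₓ) = arctan(6/10) = 30.96°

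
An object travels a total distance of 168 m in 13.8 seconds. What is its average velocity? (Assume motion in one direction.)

v_avg = Δd / Δt = 168 / 13.8 = 12.17 m/s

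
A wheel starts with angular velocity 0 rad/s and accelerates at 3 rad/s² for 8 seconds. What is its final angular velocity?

ω = ω₀ + αt = 0 + 3 × 8 = 24 rad/s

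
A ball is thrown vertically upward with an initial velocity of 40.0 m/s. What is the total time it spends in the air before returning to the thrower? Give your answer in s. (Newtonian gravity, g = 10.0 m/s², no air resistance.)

t_total = 2 × v₀ / g = 2 × 40.0 / 10.0 = 8.0 s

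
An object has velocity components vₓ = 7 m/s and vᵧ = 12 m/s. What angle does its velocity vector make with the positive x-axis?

θ = arctan(vᵧ/vₓ) = arctan(12/7) = 59.74°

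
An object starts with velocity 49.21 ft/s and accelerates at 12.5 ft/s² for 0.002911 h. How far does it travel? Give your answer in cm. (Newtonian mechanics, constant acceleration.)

v₀ = 49.21 ft/s × 0.3048 = 14.9992 m/s
a = 12.5 ft/s² × 0.3048 = 3.81 m/s²
t = 0.002911 h × 3600.0 = 10.4796 s
d = v₀ × t + ½ × a × t² = 14.9992 × 10.4796 + 0.5 × 3.81 × 10.4796² = 366.397 m
d = 366.397 m / 0.01 = 36640 cm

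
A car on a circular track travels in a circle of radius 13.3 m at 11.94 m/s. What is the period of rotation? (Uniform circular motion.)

T = 2πr/v = 2π×13.3/11.94 = 7.0 s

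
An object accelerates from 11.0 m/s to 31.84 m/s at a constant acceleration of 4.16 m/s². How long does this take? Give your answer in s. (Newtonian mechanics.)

t = (v - v₀) / a = (31.84 - 11.0) / 4.16 = 5.01 s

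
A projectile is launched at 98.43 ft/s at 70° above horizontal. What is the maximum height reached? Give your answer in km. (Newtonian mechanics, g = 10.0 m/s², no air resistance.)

v₀ = 98.43 ft/s × 0.3048 = 30.0015 m/s
H = v₀² × sin²(θ) / (2g) = 30.0015² × sin(70°)² / (2 × 10.0) = 900.09 × 0.883022 / 20.0 = 39.74 m
H = 39.74 m / 1000.0 = 0.03974 km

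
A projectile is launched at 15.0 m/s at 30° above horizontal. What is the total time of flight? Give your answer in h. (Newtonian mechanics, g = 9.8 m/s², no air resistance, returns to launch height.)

T = 2 × v₀ × sin(θ) / g = 2 × 15.0 × sin(30°) / 9.8 = 2 × 15.0 × 0.5 / 9.8 = 1.53061 s
T = 1.53061 s / 3600.0 = 0.0004252 h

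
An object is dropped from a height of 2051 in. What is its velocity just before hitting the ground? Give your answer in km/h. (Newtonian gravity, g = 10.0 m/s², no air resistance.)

h = 2051 in × 0.0254 = 52.0954 m
v = √(2gh) = √(2 × 10.0 × 52.0954) = 32.2786 m/s
v = 32.2786 m/s / 0.2777777777777778 = 116.2 km/h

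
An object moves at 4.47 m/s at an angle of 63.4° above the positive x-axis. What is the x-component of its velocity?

vₓ = v cos(θ) = 4.47 × cos(63.4°) = 2.0 m/s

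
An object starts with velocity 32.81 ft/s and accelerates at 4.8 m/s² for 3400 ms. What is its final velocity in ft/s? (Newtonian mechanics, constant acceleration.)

v₀ = 32.81 ft/s × 0.3048 = 10.0005 m/s
t = 3400 ms × 0.001 = 3.4 s
v = v₀ + a × t = 10.0005 + 4.8 × 3.4 = 26.3205 m/s
v = 26.3205 m/s / 0.3048 = 86.35 ft/s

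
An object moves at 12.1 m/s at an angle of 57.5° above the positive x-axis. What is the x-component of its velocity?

vₓ = v cos(θ) = 12.1 × cos(57.5°) = 6.5 m/s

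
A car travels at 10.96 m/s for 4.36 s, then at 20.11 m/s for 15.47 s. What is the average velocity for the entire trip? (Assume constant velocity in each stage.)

d₁ = v₁t₁ = 10.96 × 4.36 = 47.7856 m
d₂ = v₂t₂ = 20.11 × 15.47 = 311.1017 m
d_total = 358.8873 m, t_total = 19.83 s
v_avg = d_total/t_total = 358.8873/19.83 = 18.1 m/s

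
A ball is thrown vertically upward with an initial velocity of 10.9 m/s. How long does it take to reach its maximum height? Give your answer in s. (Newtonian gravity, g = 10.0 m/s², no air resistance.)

t_up = v₀ / g = 10.9 / 10.0 = 1.09 s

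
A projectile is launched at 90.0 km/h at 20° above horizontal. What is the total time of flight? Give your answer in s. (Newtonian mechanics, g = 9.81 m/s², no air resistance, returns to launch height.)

v₀ = 90.0 km/h × 0.2777777777777778 = 25.0 m/s
T = 2 × v₀ × sin(θ) / g = 2 × 25.0 × sin(20°) / 9.81 = 2 × 25.0 × 0.34202 / 9.81 = 1.743 s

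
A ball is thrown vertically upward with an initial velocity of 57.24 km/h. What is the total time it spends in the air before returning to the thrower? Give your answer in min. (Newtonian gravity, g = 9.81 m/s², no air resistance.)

v₀ = 57.24 km/h × 0.2777777777777778 = 15.9 m/s
t_total = 2 × v₀ / g = 2 × 15.9 / 9.81 = 3.24159 s
t_total = 3.24159 s / 60.0 = 0.05403 min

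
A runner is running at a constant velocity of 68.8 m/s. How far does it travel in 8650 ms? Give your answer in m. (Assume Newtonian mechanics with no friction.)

t = 8650 ms × 0.001 = 8.65 s
d = v × t = 68.8 × 8.65 = 595.1 m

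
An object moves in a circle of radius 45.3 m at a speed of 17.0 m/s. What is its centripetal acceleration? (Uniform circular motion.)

a_c = v²/r = 17.0²/45.3 = 289.0/45.3 = 6.38 m/s²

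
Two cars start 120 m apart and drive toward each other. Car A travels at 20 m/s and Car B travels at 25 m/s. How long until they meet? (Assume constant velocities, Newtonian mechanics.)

Combined speed: v_combined = 20 + 25 = 45 m/s
Time to meet: t = d/v_combined = 120/45 = 2.67 s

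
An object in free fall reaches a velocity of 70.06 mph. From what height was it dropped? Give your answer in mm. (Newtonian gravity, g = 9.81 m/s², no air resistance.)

v = 70.06 mph × 0.44704 = 31.3196 m/s
h = v² / (2g) = 31.3196² / (2 × 9.81) = 49.9958 m
h = 49.9958 m / 0.001 = 50000 mm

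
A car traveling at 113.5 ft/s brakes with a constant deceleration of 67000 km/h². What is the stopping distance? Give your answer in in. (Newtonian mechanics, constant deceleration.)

v₀ = 113.5 ft/s × 0.3048 = 34.5948 m/s
a = 67000 km/h² × 7.716049382716049e-05 = 5.16975 m/s²
d = v₀² / (2a) = 34.5948² / (2 × 5.16975) = 1196.8 / 10.3395 = 115.75 m
d = 115.75 m / 0.0254 = 4557 in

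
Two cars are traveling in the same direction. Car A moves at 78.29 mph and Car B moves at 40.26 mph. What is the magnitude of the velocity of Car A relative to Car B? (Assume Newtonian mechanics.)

v_rel = |v_A - v_B| = |78.29 - 40.26| = 38.03 mph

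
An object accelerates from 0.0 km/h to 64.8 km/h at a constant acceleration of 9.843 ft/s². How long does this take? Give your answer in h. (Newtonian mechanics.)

v₀ = 0.0 km/h × 0.2777777777777778 = 0.0 m/s
v = 64.8 km/h × 0.2777777777777778 = 18.0 m/s
a = 9.843 ft/s² × 0.3048 = 3.00015 m/s²
t = (v - v₀) / a = (18.0 - 0.0) / 3.00015 = 5.9997 s
t = 5.9997 s / 3600.0 = 0.001667 h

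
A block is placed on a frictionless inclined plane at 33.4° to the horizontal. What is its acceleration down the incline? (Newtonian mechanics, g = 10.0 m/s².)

a = g sin(θ) = 10.0 × sin(33.4°) = 10.0 × 0.5505 = 5.5 m/s²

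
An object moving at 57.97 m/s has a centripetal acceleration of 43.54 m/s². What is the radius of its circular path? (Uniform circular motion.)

r = v²/a_c = 57.97²/43.54 = 77.18 m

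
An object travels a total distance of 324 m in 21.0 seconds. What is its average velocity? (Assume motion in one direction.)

v_avg = Δd / Δt = 324 / 21.0 = 15.43 m/s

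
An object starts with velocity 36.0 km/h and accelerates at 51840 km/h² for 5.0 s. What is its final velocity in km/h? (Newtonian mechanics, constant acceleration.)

v₀ = 36.0 km/h × 0.2777777777777778 = 10.0 m/s
a = 51840 km/h² × 7.716049382716049e-05 = 4.0 m/s²
v = v₀ + a × t = 10.0 + 4.0 × 5.0 = 30.0 m/s
v = 30.0 m/s / 0.2777777777777778 = 108.0 km/h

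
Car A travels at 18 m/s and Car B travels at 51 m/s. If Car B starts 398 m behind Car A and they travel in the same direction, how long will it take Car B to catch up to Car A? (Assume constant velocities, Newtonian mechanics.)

Relative speed: v_rel = 51 - 18 = 33 m/s
Time to catch: t = d₀/v_rel = 398/33 = 12.06 s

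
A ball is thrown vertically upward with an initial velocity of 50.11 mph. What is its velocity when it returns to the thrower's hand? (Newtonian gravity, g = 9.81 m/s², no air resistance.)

By conservation of energy (no air resistance), the ball returns to the throw height with the same speed as launch, but directed downward.
|v_ground| = v₀ = 50.11 mph
v_ground = 50.11 mph (downward)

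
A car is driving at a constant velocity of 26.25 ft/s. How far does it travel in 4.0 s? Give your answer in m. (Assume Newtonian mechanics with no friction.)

v = 26.25 ft/s × 0.3048 = 8.001 m/s
d = v × t = 8.001 × 4.0 = 32.0 m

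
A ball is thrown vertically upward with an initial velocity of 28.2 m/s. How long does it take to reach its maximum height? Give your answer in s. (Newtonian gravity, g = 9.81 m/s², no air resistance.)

t_up = v₀ / g = 28.2 / 9.81 = 2.875 s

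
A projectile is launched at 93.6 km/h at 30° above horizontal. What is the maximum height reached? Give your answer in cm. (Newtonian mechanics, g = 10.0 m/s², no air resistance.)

v₀ = 93.6 km/h × 0.2777777777777778 = 26.0 m/s
H = v₀² × sin²(θ) / (2g) = 26.0² × sin(30°)² / (2 × 10.0) = 676.0 × 0.25 / 20.0 = 8.45 m
H = 8.45 m / 0.01 = 845.0 cm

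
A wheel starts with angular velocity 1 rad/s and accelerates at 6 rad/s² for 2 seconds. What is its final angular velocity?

ω = ω₀ + αt = 1 + 6 × 2 = 13 rad/s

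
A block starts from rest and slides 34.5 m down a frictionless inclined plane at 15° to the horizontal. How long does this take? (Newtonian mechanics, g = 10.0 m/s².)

a = g sin(θ) = 10.0 × sin(15°) = 2.5882 m/s²
t = √(2d/a) = √(2 × 34.5 / 2.5882) = 5.16 s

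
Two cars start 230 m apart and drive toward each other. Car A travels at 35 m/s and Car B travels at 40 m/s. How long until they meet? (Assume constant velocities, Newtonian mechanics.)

Combined speed: v_combined = 35 + 40 = 75 m/s
Time to meet: t = d/v_combined = 230/75 = 3.07 s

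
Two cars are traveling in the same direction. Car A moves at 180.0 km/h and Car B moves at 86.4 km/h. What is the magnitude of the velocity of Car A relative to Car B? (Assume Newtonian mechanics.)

v_rel = |v_A - v_B| = |180.0 - 86.4| = 93.6 km/h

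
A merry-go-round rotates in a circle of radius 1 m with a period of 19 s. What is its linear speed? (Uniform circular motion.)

v = 2πr/T = 2π×1/19 = 0.33 m/s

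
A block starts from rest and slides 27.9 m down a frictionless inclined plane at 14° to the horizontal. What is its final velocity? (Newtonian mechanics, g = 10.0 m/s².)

a = g sin(θ) = 10.0 × sin(14°) = 2.4192 m/s²
v = √(2ad) = √(2 × 2.4192 × 27.9) = 11.62 m/s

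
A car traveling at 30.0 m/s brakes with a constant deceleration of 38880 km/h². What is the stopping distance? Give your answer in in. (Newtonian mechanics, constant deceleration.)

a = 38880 km/h² × 7.716049382716049e-05 = 3.0 m/s²
d = v₀² / (2a) = 30.0² / (2 × 3.0) = 900.0 / 6.0 = 150.0 m
d = 150.0 m / 0.0254 = 5906 in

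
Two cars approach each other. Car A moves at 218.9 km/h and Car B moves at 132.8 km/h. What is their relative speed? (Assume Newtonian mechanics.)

v_rel = v_A + v_B = 218.9 + 132.8 = 351.7 km/h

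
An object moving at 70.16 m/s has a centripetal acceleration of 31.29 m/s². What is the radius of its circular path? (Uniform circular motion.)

r = v²/a_c = 70.16²/31.29 = 157.32 m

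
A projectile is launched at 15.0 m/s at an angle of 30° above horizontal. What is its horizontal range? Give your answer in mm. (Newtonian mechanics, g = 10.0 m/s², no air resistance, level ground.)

R = v₀² × sin(2θ) / g = 15.0² × sin(2 × 30°) / 10.0 = 225.0 × 0.866025 / 10.0 = 19.4856 m
R = 19.4856 m / 0.001 = 19490 mm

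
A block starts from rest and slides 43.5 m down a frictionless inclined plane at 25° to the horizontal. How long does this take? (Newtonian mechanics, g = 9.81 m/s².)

a = g sin(θ) = 9.81 × sin(25°) = 4.1459 m/s²
t = √(2d/a) = √(2 × 43.5 / 4.1459) = 4.58 s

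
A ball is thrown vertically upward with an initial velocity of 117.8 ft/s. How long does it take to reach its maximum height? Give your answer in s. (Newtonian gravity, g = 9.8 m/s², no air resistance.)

v₀ = 117.8 ft/s × 0.3048 = 35.9054 m/s
t_up = v₀ / g = 35.9054 / 9.8 = 3.664 s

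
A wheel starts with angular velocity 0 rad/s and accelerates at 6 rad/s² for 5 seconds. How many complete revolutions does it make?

θ = ω₀t + ½αt² = 0×5 + ½×6×5² = 75.0 rad
Total revolutions = θ/(2π) = 75.0/(2π) = 11.94
Complete revolutions = ⌊11.94⌋ = 11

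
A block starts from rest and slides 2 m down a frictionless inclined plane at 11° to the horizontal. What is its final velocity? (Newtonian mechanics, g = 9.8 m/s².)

a = g sin(θ) = 9.8 × sin(11°) = 1.8699 m/s²
v = √(2ad) = √(2 × 1.8699 × 2) = 2.73 m/s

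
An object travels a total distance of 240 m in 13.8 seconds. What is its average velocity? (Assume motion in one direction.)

v_avg = Δd / Δt = 240 / 13.8 = 17.39 m/s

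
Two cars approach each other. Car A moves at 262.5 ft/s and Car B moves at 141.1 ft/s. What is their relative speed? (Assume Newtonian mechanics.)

v_rel = v_A + v_B = 262.5 + 141.1 = 403.6 ft/s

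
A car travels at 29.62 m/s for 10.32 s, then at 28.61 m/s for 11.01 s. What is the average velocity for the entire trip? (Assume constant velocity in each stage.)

d₁ = v₁t₁ = 29.62 × 10.32 = 305.6784 m
d₂ = v₂t₂ = 28.61 × 11.01 = 314.9961 m
d_total = 620.6745 m, t_total = 21.33 s
v_avg = d_total/t_total = 620.6745/21.33 = 29.1 m/s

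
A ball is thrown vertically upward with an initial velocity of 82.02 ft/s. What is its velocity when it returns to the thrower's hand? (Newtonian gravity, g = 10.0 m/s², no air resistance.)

By conservation of energy (no air resistance), the ball returns to the throw height with the same speed as launch, but directed downward.
|v_ground| = v₀ = 82.02 ft/s
v_ground = 82.02 ft/s (downward)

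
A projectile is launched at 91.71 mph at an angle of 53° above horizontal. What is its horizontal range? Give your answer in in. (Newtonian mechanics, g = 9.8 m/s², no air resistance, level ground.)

v₀ = 91.71 mph × 0.44704 = 40.998 m/s
R = v₀² × sin(2θ) / g = 40.998² × sin(2 × 53°) / 9.8 = 1680.84 × 0.961262 / 9.8 = 164.87 m
R = 164.87 m / 0.0254 = 6491 in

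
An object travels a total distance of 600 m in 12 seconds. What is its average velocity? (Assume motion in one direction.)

v_avg = Δd / Δt = 600 / 12 = 50.0 m/s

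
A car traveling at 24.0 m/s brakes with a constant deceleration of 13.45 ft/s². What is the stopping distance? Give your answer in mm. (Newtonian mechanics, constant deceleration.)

a = 13.45 ft/s² × 0.3048 = 4.09956 m/s²
d = v₀² / (2a) = 24.0² / (2 × 4.09956) = 576.0 / 8.19912 = 70.2514 m
d = 70.2514 m / 0.001 = 70250 mm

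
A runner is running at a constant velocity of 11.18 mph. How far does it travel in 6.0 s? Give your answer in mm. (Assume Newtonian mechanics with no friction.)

v = 11.18 mph × 0.44704 = 4.99791 m/s
d = v × t = 4.99791 × 6.0 = 29.9875 m
d = 29.9875 m / 0.001 = 29990 mm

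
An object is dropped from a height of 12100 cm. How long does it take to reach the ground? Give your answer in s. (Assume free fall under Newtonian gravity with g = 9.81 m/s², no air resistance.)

h = 12100 cm × 0.01 = 121.0 m
t = √(2h/g) = √(2 × 121.0 / 9.81) = 4.967 s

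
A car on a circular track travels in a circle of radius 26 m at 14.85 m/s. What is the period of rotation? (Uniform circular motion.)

T = 2πr/v = 2π×26/14.85 = 11.0 s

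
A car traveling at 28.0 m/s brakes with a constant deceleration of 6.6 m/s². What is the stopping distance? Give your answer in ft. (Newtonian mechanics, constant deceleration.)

d = v₀² / (2a) = 28.0² / (2 × 6.6) = 784.0 / 13.2 = 59.3939 m
d = 59.3939 m / 0.3048 = 194.9 ft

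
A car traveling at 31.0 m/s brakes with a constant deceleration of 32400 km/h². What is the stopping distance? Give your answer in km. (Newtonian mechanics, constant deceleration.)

a = 32400 km/h² × 7.716049382716049e-05 = 2.5 m/s²
d = v₀² / (2a) = 31.0² / (2 × 2.5) = 961.0 / 5.0 = 192.2 m
d = 192.2 m / 1000.0 = 0.1922 km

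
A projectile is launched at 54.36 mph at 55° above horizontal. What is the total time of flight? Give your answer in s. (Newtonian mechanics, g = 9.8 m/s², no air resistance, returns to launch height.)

v₀ = 54.36 mph × 0.44704 = 24.3011 m/s
T = 2 × v₀ × sin(θ) / g = 2 × 24.3011 × sin(55°) / 9.8 = 2 × 24.3011 × 0.819152 / 9.8 = 4.063 s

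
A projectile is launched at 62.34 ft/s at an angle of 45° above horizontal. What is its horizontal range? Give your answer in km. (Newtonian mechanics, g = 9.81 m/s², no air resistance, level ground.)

v₀ = 62.34 ft/s × 0.3048 = 19.0012 m/s
R = v₀² × sin(2θ) / g = 19.0012² × sin(2 × 45°) / 9.81 = 361.046 × 1.0 / 9.81 = 36.8039 m
R = 36.8039 m / 1000.0 = 0.0368 km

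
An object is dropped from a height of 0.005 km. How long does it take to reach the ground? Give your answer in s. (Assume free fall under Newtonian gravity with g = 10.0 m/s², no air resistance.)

h = 0.005 km × 1000.0 = 5.0 m
t = √(2h/g) = √(2 × 5.0 / 10.0) = 1.0 s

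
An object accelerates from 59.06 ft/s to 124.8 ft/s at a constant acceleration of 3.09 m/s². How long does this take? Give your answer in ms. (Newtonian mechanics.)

v₀ = 59.06 ft/s × 0.3048 = 18.0015 m/s
v = 124.8 ft/s × 0.3048 = 38.039 m/s
t = (v - v₀) / a = (38.039 - 18.0015) / 3.09 = 6.48463 s
t = 6.48463 s / 0.001 = 6485 ms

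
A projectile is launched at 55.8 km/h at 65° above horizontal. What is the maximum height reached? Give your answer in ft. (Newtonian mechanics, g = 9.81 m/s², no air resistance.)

v₀ = 55.8 km/h × 0.2777777777777778 = 15.5 m/s
H = v₀² × sin²(θ) / (2g) = 15.5² × sin(65°)² / (2 × 9.81) = 240.25 × 0.821394 / 19.62 = 10.0581 m
H = 10.0581 m / 0.3048 = 33.0 ft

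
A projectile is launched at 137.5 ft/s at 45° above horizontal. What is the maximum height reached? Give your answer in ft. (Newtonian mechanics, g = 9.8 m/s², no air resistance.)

v₀ = 137.5 ft/s × 0.3048 = 41.91 m/s
H = v₀² × sin²(θ) / (2g) = 41.91² × sin(45°)² / (2 × 9.8) = 1756.45 × 0.5 / 19.6 = 44.8074 m
H = 44.8074 m / 0.3048 = 147.0 ft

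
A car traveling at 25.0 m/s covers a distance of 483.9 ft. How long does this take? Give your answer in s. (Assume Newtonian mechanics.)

d = 483.9 ft × 0.3048 = 147.493 m
t = d / v = 147.493 / 25.0 = 5.9 s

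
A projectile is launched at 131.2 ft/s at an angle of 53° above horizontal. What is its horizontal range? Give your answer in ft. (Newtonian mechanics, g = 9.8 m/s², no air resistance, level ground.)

v₀ = 131.2 ft/s × 0.3048 = 39.9898 m/s
R = v₀² × sin(2θ) / g = 39.9898² × sin(2 × 53°) / 9.8 = 1599.18 × 0.961262 / 9.8 = 156.86 m
R = 156.86 m / 0.3048 = 514.6 ft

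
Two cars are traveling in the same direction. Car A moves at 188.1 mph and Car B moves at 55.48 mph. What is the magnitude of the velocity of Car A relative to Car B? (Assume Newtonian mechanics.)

v_rel = |v_A - v_B| = |188.1 - 55.48| = 132.62 mph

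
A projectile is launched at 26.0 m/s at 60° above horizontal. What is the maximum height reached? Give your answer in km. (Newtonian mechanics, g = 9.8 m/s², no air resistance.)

H = v₀² × sin²(θ) / (2g) = 26.0² × sin(60°)² / (2 × 9.8) = 676.0 × 0.75 / 19.6 = 25.8673 m
H = 25.8673 m / 1000.0 = 0.02587 km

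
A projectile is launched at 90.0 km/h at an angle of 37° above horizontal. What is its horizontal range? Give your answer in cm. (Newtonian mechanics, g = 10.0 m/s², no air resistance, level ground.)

v₀ = 90.0 km/h × 0.2777777777777778 = 25.0 m/s
R = v₀² × sin(2θ) / g = 25.0² × sin(2 × 37°) / 10.0 = 625.0 × 0.961262 / 10.0 = 60.0789 m
R = 60.0789 m / 0.01 = 6008 cm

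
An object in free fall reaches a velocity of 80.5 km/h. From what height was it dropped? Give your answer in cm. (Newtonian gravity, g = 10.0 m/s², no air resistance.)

v = 80.5 km/h × 0.2777777777777778 = 22.3611 m/s
h = v² / (2g) = 22.3611² / (2 × 10.0) = 25.0009 m
h = 25.0009 m / 0.01 = 2500 cm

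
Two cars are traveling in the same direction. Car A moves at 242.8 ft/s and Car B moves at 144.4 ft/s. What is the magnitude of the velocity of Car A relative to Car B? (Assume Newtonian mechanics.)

v_rel = |v_A - v_B| = |242.8 - 144.4| = 98.4 ft/s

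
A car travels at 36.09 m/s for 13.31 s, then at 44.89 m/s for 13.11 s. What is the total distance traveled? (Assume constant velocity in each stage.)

d₁ = v₁t₁ = 36.09 × 13.31 = 480.3579 m
d₂ = v₂t₂ = 44.89 × 13.11 = 588.5079 m
d_total = 480.3579 + 588.5079 = 1068.87 m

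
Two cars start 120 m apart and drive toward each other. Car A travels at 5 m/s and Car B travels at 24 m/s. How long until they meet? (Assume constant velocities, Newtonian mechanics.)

Combined speed: v_combined = 5 + 24 = 29 m/s
Time to meet: t = d/v_combined = 120/29 = 4.14 s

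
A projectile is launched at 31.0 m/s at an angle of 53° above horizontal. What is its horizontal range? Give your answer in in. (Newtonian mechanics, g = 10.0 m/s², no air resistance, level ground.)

R = v₀² × sin(2θ) / g = 31.0² × sin(2 × 53°) / 10.0 = 961.0 × 0.961262 / 10.0 = 92.3773 m
R = 92.3773 m / 0.0254 = 3637 in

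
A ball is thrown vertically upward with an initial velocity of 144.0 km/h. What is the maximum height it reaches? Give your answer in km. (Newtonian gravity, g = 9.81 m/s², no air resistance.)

v₀ = 144.0 km/h × 0.2777777777777778 = 40.0 m/s
h_max = v₀² / (2g) = 40.0² / (2 × 9.81) = 1600.0 / 19.62 = 81.5494 m
h_max = 81.5494 m / 1000.0 = 0.08155 km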